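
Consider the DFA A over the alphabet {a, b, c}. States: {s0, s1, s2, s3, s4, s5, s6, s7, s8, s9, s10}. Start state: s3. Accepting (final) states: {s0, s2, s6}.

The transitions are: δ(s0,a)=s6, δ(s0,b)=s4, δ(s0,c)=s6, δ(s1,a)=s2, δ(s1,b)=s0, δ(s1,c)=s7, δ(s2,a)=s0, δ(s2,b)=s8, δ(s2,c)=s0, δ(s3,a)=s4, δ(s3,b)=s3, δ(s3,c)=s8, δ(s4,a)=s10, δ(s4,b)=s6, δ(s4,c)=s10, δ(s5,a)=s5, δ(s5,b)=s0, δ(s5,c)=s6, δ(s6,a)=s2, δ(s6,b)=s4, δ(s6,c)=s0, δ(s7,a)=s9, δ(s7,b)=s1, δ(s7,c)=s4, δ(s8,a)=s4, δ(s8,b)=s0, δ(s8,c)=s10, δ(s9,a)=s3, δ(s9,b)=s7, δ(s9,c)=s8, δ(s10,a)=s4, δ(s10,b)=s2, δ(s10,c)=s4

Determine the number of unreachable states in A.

4

BFS from s3 reaches {s0, s2, s3, s4, s6, s8, s10}; the 4 state(s) s1, s5, s7, s9 are never visited.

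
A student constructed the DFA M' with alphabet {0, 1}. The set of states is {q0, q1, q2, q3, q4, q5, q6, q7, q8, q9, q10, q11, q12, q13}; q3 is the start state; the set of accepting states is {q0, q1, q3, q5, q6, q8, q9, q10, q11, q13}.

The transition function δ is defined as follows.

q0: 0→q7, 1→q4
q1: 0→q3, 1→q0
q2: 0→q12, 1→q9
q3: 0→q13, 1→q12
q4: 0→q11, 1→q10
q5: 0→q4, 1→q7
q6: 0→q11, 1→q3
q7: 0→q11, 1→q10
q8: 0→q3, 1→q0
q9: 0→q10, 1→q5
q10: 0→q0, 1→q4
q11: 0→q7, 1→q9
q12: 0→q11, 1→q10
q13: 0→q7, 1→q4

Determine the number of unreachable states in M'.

No path from q3 leads to q1, q2, q6, q8; the other 10 states are all reachable.

4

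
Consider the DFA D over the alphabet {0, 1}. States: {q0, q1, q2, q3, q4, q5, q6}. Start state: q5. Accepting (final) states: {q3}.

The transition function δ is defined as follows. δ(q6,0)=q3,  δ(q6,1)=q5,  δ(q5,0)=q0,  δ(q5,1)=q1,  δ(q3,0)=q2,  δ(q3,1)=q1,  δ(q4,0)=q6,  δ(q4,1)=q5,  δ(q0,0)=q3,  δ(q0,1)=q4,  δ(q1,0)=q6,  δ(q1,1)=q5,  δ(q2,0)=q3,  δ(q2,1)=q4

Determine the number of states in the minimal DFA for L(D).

Initial partition by acceptance: {q3} | {q0,q1,q2,q4,q5,q6}.
On input 0, block {q0,q1,q2,q4,q5,q6} splits into {q0,q2,q6} and {q1,q4,q5}.
Stable partition: {q3} | {q0,q2,q6} | {q1,q4,q5} — 3 equivalence classes.

3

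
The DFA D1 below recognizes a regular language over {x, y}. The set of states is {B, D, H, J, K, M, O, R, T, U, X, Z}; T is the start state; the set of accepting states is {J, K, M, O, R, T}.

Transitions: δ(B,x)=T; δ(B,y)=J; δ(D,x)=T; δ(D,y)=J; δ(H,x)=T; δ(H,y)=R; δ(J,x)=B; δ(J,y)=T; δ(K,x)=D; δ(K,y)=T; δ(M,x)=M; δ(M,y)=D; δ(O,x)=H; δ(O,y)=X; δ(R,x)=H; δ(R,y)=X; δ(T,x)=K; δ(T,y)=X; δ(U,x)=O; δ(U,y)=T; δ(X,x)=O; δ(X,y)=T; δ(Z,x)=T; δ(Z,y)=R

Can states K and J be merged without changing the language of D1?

States {M,U,Z} cannot be reached from the start state, so discard them.
Start with accepting vs non-accepting: {J,K,O,R,T} | {B,D,H,X}.
Refine {J,K,O,R,T} on symbol x: members go to different blocks, giving {J,K,O,R} and {T}.
On input y, block {J,K,O,R} splits into {O,R} and {J,K}.
On input x, block {B,D,H,X} splits into {B,D,H} and {X}.
Split {B,D,H} by δ(·,y) → {B,D} and {H}.
Stable partition: {O,R} | {B,D} | {T} | {J,K} | {X} | {H} — 6 equivalence classes.
K and J lie in the same block of the stable partition, so they are equivalent — no string distinguishes them.

Yes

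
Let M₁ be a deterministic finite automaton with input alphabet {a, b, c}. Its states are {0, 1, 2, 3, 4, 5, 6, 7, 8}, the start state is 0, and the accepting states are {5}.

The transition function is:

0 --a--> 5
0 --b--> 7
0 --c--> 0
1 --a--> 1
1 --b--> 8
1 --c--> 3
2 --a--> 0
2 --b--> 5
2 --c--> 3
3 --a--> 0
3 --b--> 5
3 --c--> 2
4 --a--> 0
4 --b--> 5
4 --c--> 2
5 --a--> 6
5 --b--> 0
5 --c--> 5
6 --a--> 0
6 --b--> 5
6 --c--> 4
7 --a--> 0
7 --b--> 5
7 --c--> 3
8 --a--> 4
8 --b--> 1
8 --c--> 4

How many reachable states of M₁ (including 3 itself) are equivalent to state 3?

5

First remove the unreachable states {1,8}; 7 states remain.
P0 = {5} | {0,2,3,4,6,7}.
Split {0,2,3,4,6,7} by δ(·,a) → {2,3,4,6,7} and {0}.
The partition is now stable with 3 blocks: {5} | {2,3,4,6,7} | {0}.
The equivalence class containing 3 is {2,3,4,6,7}, of size 5.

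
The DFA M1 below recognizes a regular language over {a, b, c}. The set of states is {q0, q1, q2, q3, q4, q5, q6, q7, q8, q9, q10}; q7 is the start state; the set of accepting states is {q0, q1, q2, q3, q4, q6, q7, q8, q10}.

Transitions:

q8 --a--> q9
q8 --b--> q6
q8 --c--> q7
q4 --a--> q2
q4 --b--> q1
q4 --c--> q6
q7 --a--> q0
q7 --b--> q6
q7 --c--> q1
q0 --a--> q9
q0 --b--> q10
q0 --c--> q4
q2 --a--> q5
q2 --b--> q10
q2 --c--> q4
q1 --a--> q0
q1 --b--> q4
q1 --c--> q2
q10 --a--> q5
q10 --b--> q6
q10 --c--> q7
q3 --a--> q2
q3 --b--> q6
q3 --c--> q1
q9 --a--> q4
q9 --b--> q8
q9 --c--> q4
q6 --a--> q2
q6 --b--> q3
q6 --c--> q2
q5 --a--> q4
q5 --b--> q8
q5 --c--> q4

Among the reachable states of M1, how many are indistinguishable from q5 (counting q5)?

2

P0 = {q0,q1,q2,q3,q4,q6,q7,q8,q10} | {q5,q9}.
On input a, block {q0,q1,q2,q3,q4,q6,q7,q8,q10} splits into {q1,q3,q4,q6,q7} and {q0,q2,q8,q10}.
On input c, block {q1,q3,q4,q6,q7} splits into {q3,q4,q7} and {q1,q6}.
Split {q0,q2,q8,q10} by δ(·,b) → {q0,q2} and {q8,q10}.
The partition is now stable with 5 blocks: {q3,q4,q7} | {q5,q9} | {q0,q2} | {q1,q6} | {q8,q10}.
State q5 belongs to the block {q5,q9}, which has 2 states.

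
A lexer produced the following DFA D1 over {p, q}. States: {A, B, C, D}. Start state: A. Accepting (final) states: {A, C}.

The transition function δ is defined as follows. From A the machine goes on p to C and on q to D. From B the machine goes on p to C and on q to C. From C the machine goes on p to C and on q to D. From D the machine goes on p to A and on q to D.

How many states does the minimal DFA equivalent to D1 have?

Reachable states from the start: {A,C,D}. Unreachable: {B} — drop them.
P0 = {A,C} | {D}.
Stable partition: {A,C} | {D} — 2 equivalence classes.

2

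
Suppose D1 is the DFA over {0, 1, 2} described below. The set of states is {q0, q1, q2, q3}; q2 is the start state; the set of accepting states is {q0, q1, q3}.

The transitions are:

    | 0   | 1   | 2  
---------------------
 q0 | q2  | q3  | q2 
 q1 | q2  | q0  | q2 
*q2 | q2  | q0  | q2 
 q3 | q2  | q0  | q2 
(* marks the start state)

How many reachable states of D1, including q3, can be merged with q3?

Reachable states from the start: {q0,q2,q3}. Unreachable: {q1} — drop them.
Initial partition by acceptance: {q0,q3} | {q2}.
No further refinement is possible. Final partition (2 blocks): {q0,q3} | {q2}.
The equivalence class containing q3 is {q0,q3}, of size 2.

2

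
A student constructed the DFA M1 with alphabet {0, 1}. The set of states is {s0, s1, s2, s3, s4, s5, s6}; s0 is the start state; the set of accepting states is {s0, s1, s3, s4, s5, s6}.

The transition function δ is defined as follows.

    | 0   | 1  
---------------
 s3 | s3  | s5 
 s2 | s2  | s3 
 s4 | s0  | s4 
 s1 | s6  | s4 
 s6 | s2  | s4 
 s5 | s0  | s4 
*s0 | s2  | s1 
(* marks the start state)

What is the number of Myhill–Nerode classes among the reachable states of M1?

4

Every state is reachable, so we keep all 7.
Start with accepting vs non-accepting: {s0,s1,s3,s4,s5,s6} | {s2}.
On input 0, block {s0,s1,s3,s4,s5,s6} splits into {s1,s3,s4,s5} and {s0,s6}.
Split {s1,s3,s4,s5} by δ(·,0) → {s1,s4,s5} and {s3}.
No further refinement is possible. Final partition (4 blocks): {s1,s4,s5} | {s2} | {s0,s6} | {s3}.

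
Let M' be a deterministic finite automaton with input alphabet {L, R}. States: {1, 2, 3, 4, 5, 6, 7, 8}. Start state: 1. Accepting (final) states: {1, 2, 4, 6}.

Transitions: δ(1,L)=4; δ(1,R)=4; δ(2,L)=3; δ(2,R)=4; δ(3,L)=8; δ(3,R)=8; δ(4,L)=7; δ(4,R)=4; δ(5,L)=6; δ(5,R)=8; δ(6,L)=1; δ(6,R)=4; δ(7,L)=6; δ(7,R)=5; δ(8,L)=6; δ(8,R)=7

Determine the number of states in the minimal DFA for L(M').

4

First remove the unreachable states {2,3}; 6 states remain.
Start with accepting vs non-accepting: {1,4,6} | {5,7,8}.
On input L, block {1,4,6} splits into {1,6} and {4}.
On input L, block {1,6} splits into {1} and {6}.
No further refinement is possible. Final partition (4 blocks): {1} | {5,7,8} | {4} | {6}.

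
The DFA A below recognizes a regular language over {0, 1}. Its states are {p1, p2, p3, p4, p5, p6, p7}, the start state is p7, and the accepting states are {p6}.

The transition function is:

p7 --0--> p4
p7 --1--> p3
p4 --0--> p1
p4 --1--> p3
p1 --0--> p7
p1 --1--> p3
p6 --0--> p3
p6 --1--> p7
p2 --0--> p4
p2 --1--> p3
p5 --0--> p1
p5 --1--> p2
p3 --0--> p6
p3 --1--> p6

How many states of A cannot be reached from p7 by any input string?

2

Starting at p7 and following transitions, the reachable set is {p1, p3, p4, p6, p7}. That leaves p2, p5 unreachable — 2 in total.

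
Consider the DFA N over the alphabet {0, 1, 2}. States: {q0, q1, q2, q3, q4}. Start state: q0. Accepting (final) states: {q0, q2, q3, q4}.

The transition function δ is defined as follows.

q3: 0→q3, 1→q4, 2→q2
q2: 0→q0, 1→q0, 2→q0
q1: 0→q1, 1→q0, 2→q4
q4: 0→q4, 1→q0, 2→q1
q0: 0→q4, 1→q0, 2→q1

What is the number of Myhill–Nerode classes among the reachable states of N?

States {q2,q3} cannot be reached from the start state, so discard them.
Start with accepting vs non-accepting: {q0,q4} | {q1}.
Stable partition: {q0,q4} | {q1} — 2 equivalence classes.

2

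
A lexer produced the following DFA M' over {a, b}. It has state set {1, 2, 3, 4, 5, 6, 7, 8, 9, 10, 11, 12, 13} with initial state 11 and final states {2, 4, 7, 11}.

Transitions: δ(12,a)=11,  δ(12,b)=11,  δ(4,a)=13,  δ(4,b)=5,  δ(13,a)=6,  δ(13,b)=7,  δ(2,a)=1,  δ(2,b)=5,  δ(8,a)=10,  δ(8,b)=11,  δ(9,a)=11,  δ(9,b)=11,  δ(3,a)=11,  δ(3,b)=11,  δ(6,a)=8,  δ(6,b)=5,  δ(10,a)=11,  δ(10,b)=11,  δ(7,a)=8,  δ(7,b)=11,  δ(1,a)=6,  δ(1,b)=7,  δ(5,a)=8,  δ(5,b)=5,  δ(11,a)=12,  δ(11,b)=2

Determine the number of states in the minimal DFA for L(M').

States {3,4,9,13} cannot be reached from the start state, so discard them.
Start with accepting vs non-accepting: {2,7,11} | {1,5,6,8,10,12}.
Refine {2,7,11} on symbol b: members go to different blocks, giving {7,11} and {2}.
On input b, block {7,11} splits into {7} and {11}.
Split {1,5,6,8,10,12} by δ(·,a) → {1,5,6,8} and {10,12}.
Refine {1,5,6,8} on symbol a: members go to different blocks, giving {1,5,6} and {8}.
Split {1,5,6} by δ(·,a) → {5,6} and {1}.
No further refinement is possible. Final partition (7 blocks): {7} | {5,6} | {2} | {11} | {10,12} | {8} | {1}.

7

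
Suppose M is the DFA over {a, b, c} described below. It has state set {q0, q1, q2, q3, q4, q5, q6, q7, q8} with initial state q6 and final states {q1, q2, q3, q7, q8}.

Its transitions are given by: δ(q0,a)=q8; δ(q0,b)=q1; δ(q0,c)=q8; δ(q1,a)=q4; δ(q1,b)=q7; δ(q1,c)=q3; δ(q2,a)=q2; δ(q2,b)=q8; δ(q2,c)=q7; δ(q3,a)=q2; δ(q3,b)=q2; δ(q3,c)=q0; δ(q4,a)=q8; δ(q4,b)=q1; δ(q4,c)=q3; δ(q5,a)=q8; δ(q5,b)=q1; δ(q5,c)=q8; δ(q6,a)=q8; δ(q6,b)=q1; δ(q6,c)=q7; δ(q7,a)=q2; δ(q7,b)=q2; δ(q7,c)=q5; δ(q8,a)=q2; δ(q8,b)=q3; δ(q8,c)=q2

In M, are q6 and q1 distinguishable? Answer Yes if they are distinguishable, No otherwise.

P0 = {q1,q2,q3,q7,q8} | {q0,q4,q5,q6}.
Refine {q1,q2,q3,q7,q8} on symbol a: members go to different blocks, giving {q2,q3,q7,q8} and {q1}.
Split {q2,q3,q7,q8} by δ(·,c) → {q2,q8} and {q3,q7}.
On input b, block {q2,q8} splits into {q2} and {q8}.
On input c, block {q0,q4,q5,q6} splits into {q0,q5} and {q4,q6}.
The partition is now stable with 6 blocks: {q2} | {q0,q5} | {q1} | {q3,q7} | {q8} | {q4,q6}.
q6 and q1 end up in different blocks, so they are distinguishable. For instance, the string 'ε' is accepted from only q1.

Yes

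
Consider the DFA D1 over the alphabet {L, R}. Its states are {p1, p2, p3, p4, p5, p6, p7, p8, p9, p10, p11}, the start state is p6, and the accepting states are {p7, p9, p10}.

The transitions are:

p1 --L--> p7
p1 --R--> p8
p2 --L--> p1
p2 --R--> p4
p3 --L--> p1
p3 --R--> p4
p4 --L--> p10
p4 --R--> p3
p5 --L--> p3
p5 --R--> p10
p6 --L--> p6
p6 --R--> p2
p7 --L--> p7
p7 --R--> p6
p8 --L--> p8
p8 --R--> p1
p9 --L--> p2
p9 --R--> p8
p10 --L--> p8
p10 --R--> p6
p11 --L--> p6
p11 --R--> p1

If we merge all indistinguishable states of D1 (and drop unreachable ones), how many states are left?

7

First remove the unreachable states {p5,p9,p11}; 8 states remain.
P0 = {p7,p10} | {p1,p2,p3,p4,p6,p8}.
Split {p7,p10} by δ(·,L) → {p7} and {p10}.
Split {p1,p2,p3,p4,p6,p8} by δ(·,L) → {p2,p3,p6,p8} and {p1} and {p4}.
Split {p2,p3,p6,p8} by δ(·,L) → {p2,p3} and {p6,p8}.
On input R, block {p6,p8} splits into {p6} and {p8}.
The partition is now stable with 7 blocks: {p7} | {p2,p3} | {p10} | {p1} | {p4} | {p6} | {p8}.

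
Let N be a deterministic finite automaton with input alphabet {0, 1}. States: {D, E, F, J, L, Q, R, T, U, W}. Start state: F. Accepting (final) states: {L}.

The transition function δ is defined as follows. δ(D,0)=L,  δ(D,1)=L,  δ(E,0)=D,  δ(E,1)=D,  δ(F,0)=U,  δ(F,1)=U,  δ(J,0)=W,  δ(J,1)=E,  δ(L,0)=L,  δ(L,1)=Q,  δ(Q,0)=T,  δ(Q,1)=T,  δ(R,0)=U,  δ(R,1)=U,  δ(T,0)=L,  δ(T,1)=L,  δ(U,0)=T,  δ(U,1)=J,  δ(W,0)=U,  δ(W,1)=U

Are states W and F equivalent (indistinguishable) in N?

Yes

Reachable states from the start: {D,E,F,J,L,Q,T,U,W}. Unreachable: {R} — drop them.
Initial partition by acceptance: {L} | {D,E,F,J,Q,T,U,W}.
Split {D,E,F,J,Q,T,U,W} by δ(·,0) → {E,F,J,Q,U,W} and {D,T}.
Split {E,F,J,Q,U,W} by δ(·,0) → {E,Q,U} and {F,J,W}.
On input 1, block {E,Q,U} splits into {E,Q} and {U}.
Split {F,J,W} by δ(·,0) → {F,W} and {J}.
The partition is now stable with 6 blocks: {L} | {E,Q} | {D,T} | {F,W} | {U} | {J}.
W and F lie in the same block of the stable partition, so they are equivalent — no string distinguishes them.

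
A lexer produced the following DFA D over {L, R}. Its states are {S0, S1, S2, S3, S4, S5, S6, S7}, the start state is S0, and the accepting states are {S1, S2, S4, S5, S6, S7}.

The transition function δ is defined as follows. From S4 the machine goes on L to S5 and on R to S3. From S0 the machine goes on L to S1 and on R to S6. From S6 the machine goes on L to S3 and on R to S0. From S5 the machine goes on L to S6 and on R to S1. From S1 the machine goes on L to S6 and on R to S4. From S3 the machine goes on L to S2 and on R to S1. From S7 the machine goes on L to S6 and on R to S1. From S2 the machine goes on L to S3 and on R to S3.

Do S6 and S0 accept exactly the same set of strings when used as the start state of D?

Reachable states from the start: {S0,S1,S2,S3,S4,S5,S6}. Unreachable: {S7} — drop them.
Start with accepting vs non-accepting: {S1,S2,S4,S5,S6} | {S0,S3}.
Split {S1,S2,S4,S5,S6} by δ(·,L) → {S1,S4,S5} and {S2,S6}.
Split {S1,S4,S5} by δ(·,L) → {S1,S5} and {S4}.
Refine {S1,S5} on symbol R: members go to different blocks, giving {S1} and {S5}.
On input L, block {S0,S3} splits into {S0} and {S3}.
On input R, block {S2,S6} splits into {S2} and {S6}.
Stable partition: {S1} | {S0} | {S2} | {S4} | {S5} | {S3} | {S6} — 7 equivalence classes.
S6 and S0 end up in different blocks, so they are distinguishable. For instance, the string 'ε' is accepted from only S6.

No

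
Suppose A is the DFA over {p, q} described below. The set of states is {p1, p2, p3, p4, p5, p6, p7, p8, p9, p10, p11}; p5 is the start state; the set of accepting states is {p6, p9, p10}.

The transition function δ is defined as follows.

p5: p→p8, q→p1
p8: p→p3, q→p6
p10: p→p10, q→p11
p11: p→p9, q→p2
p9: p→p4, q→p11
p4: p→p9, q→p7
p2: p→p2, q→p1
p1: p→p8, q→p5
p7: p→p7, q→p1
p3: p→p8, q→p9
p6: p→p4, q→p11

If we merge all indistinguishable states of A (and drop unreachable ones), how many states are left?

States {p10} cannot be reached from the start state, so discard them.
Start with accepting vs non-accepting: {p6,p9} | {p1,p2,p3,p4,p5,p7,p8,p11}.
Refine {p1,p2,p3,p4,p5,p7,p8,p11} on symbol p: members go to different blocks, giving {p1,p2,p3,p5,p7,p8} and {p4,p11}.
Split {p1,p2,p3,p5,p7,p8} by δ(·,q) → {p1,p2,p5,p7} and {p3,p8}.
Refine {p1,p2,p5,p7} on symbol p: members go to different blocks, giving {p1,p5} and {p2,p7}.
No further refinement is possible. Final partition (5 blocks): {p6,p9} | {p1,p5} | {p4,p11} | {p3,p8} | {p2,p7}.

5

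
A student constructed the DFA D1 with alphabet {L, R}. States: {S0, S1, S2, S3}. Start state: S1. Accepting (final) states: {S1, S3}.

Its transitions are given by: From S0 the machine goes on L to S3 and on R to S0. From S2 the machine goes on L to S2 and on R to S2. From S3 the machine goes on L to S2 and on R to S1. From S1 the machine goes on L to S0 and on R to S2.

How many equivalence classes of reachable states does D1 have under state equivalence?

Every state is reachable, so we keep all 4.
Start with accepting vs non-accepting: {S1,S3} | {S0,S2}.
Refine {S1,S3} on symbol R: members go to different blocks, giving {S1} and {S3}.
On input L, block {S0,S2} splits into {S0} and {S2}.
Stable partition: {S1} | {S0} | {S3} | {S2} — 4 equivalence classes.

4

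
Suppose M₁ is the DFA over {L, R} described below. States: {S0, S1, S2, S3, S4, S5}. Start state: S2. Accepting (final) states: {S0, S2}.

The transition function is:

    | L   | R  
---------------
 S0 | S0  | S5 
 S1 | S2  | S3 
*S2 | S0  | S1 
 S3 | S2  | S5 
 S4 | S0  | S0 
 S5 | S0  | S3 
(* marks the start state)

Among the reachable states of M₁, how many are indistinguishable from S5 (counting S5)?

Reachable states from the start: {S0,S1,S2,S3,S5}. Unreachable: {S4} — drop them.
P0 = {S0,S2} | {S1,S3,S5}.
Stable partition: {S0,S2} | {S1,S3,S5} — 2 equivalence classes.
The equivalence class containing S5 is {S1,S3,S5}, of size 3.

3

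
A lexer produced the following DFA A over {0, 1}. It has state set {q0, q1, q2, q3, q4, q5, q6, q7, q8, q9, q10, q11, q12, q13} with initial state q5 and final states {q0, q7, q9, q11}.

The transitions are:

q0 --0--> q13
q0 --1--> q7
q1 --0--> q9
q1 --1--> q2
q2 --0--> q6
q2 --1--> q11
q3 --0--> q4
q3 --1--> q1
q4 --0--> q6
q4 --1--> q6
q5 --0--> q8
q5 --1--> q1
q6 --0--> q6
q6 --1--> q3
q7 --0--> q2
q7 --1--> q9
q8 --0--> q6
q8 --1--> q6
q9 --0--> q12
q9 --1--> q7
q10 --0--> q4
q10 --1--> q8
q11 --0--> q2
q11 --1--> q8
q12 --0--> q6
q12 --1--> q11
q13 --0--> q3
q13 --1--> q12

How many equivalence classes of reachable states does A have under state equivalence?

7

States {q0,q10,q13} cannot be reached from the start state, so discard them.
P0 = {q7,q9,q11} | {q1,q2,q3,q4,q5,q6,q8,q12}.
Split {q7,q9,q11} by δ(·,1) → {q7,q9} and {q11}.
Split {q1,q2,q3,q4,q5,q6,q8,q12} by δ(·,0) → {q2,q3,q4,q5,q6,q8,q12} and {q1}.
Split {q2,q3,q4,q5,q6,q8,q12} by δ(·,1) → {q4,q6,q8} and {q2,q12} and {q3,q5}.
Split {q4,q6,q8} by δ(·,1) → {q4,q8} and {q6}.
The partition is now stable with 7 blocks: {q7,q9} | {q4,q8} | {q11} | {q1} | {q2,q12} | {q3,q5} | {q6}.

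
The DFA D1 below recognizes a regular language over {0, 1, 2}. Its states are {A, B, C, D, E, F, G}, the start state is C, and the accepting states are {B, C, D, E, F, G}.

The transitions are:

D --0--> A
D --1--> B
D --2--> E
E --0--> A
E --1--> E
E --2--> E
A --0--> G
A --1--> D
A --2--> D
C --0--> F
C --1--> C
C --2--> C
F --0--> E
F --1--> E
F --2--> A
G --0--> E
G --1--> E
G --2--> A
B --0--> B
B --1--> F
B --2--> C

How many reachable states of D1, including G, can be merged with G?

2

All states are reachable from the start state.
Initial partition by acceptance: {B,C,D,E,F,G} | {A}.
Refine {B,C,D,E,F,G} on symbol 0: members go to different blocks, giving {B,C,F,G} and {D,E}.
Split {B,C,F,G} by δ(·,0) → {B,C} and {F,G}.
Split {B,C} by δ(·,0) → {B} and {C}.
Refine {D,E} on symbol 1: members go to different blocks, giving {D} and {E}.
No further refinement is possible. Final partition (6 blocks): {B} | {A} | {D} | {F,G} | {C} | {E}.
State G belongs to the block {F,G}, which has 2 states.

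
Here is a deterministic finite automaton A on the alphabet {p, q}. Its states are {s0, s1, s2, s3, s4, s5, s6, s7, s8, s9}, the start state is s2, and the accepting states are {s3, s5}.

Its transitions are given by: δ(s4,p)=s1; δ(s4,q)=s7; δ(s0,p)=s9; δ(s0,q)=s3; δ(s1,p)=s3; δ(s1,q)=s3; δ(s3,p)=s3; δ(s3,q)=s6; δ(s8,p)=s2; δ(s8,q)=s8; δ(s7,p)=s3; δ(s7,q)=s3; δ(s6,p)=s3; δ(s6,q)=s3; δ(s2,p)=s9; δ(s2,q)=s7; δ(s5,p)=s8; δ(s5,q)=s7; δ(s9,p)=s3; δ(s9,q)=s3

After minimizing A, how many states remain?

First remove the unreachable states {s0,s1,s4,s5,s8}; 5 states remain.
P0 = {s3} | {s2,s6,s7,s9}.
Split {s2,s6,s7,s9} by δ(·,p) → {s6,s7,s9} and {s2}.
No further refinement is possible. Final partition (3 blocks): {s3} | {s6,s7,s9} | {s2}.

3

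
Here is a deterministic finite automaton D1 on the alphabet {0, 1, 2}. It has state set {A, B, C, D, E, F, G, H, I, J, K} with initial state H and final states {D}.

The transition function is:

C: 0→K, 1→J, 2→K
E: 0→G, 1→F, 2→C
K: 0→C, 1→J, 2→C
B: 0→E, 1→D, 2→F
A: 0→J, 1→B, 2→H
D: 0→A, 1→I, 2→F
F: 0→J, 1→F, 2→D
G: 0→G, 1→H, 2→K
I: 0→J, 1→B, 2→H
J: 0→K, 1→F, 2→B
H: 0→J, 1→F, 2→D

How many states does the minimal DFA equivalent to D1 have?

7

P0 = {D} | {A,B,C,E,F,G,H,I,J,K}.
On input 1, block {A,B,C,E,F,G,H,I,J,K} splits into {A,C,E,F,G,H,I,J,K} and {B}.
On input 1, block {A,C,E,F,G,H,I,J,K} splits into {C,E,F,G,H,J,K} and {A,I}.
On input 2, block {C,E,F,G,H,J,K} splits into {C,E,G,K} and {F,H} and {J}.
Refine {C,E,G,K} on symbol 1: members go to different blocks, giving {C,K} and {E,G}.
The partition is now stable with 7 blocks: {D} | {C,K} | {B} | {A,I} | {F,H} | {J} | {E,G}.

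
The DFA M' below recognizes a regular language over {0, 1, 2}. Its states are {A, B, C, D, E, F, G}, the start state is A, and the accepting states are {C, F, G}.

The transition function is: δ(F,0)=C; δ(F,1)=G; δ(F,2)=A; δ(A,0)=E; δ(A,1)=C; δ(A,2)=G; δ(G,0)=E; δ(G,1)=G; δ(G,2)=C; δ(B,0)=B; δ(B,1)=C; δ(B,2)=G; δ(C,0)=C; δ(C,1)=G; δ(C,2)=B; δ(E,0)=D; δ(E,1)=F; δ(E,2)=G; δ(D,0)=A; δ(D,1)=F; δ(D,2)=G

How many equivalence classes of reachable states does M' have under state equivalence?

Initial partition by acceptance: {C,F,G} | {A,B,D,E}.
On input 0, block {C,F,G} splits into {C,F} and {G}.
No further refinement is possible. Final partition (3 blocks): {C,F} | {A,B,D,E} | {G}.

3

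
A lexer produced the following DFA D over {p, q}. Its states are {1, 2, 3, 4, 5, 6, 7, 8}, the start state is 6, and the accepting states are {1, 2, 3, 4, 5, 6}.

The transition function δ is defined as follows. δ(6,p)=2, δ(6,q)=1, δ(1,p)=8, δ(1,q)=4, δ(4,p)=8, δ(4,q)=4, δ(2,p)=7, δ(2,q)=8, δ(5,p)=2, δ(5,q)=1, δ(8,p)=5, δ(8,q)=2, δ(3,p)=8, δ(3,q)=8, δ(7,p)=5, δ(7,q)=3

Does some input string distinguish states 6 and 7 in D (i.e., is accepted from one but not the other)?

Yes

Every state is reachable, so we keep all 8.
P0 = {1,2,3,4,5,6} | {7,8}.
On input p, block {1,2,3,4,5,6} splits into {1,2,3,4} and {5,6}.
Refine {1,2,3,4} on symbol q: members go to different blocks, giving {1,4} and {2,3}.
The partition is now stable with 4 blocks: {1,4} | {7,8} | {5,6} | {2,3}.
6 and 7 end up in different blocks, so they are distinguishable. For instance, the string 'ε' is accepted from only 6.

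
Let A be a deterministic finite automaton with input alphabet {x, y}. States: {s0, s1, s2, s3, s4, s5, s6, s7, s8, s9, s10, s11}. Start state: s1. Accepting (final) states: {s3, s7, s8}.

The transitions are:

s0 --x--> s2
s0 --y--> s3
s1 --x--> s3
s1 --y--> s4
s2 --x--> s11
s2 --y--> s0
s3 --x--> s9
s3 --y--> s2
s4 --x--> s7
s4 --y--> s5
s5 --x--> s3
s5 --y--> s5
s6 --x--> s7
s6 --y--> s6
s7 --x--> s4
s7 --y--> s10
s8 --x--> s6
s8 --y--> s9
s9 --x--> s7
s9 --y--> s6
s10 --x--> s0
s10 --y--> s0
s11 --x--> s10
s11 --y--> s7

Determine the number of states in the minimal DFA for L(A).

First remove the unreachable states {s8}; 11 states remain.
Initial partition by acceptance: {s3,s7} | {s0,s1,s2,s4,s5,s6,s9,s10,s11}.
On input x, block {s0,s1,s2,s4,s5,s6,s9,s10,s11} splits into {s1,s4,s5,s6,s9} and {s0,s2,s10,s11}.
Split {s0,s2,s10,s11} by δ(·,y) → {s0,s11} and {s2,s10}.
Stable partition: {s3,s7} | {s1,s4,s5,s6,s9} | {s0,s11} | {s2,s10} — 4 equivalence classes.

4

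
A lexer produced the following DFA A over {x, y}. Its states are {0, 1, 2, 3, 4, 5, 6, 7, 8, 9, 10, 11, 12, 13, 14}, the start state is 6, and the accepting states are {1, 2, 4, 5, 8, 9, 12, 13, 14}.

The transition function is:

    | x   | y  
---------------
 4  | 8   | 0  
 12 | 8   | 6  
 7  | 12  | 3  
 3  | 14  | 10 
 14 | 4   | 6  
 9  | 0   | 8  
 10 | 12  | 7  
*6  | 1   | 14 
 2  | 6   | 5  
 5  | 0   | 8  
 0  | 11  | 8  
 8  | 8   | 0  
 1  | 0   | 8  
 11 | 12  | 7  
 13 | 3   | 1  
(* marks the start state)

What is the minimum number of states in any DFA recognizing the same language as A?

6

First remove the unreachable states {2,5,9,13}; 11 states remain.
P0 = {1,4,8,12,14} | {0,3,6,7,10,11}.
Split {1,4,8,12,14} by δ(·,x) → {4,8,12,14} and {1}.
On input x, block {0,3,6,7,10,11} splits into {3,7,10,11} and {0} and {6}.
On input y, block {4,8,12,14} splits into {4,8} and {12,14}.
Stable partition: {4,8} | {3,7,10,11} | {1} | {0} | {6} | {12,14} — 6 equivalence classes.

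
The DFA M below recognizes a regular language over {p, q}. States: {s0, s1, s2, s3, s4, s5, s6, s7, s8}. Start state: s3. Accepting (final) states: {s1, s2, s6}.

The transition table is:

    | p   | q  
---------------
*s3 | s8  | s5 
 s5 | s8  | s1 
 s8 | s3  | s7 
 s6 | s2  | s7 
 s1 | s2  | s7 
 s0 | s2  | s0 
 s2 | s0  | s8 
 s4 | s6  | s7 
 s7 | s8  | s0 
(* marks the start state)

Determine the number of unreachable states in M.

No path from s3 leads to s4, s6; the other 7 states are all reachable.

2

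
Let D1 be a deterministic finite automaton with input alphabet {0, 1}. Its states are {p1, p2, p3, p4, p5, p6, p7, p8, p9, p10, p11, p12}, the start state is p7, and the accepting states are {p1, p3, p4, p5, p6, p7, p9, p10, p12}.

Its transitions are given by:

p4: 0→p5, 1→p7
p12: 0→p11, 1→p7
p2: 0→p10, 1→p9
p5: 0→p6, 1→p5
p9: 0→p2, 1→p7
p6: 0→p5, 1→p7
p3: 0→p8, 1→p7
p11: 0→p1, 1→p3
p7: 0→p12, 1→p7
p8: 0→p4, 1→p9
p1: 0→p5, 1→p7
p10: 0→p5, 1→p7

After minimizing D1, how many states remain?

Initial partition by acceptance: {p1,p3,p4,p5,p6,p7,p9,p10,p12} | {p2,p8,p11}.
On input 0, block {p1,p3,p4,p5,p6,p7,p9,p10,p12} splits into {p1,p4,p5,p6,p7,p10} and {p3,p9,p12}.
On input 0, block {p1,p4,p5,p6,p7,p10} splits into {p1,p4,p5,p6,p10} and {p7}.
Split {p1,p4,p5,p6,p10} by δ(·,1) → {p1,p4,p6,p10} and {p5}.
No further refinement is possible. Final partition (5 blocks): {p1,p4,p6,p10} | {p2,p8,p11} | {p3,p9,p12} | {p7} | {p5}.

5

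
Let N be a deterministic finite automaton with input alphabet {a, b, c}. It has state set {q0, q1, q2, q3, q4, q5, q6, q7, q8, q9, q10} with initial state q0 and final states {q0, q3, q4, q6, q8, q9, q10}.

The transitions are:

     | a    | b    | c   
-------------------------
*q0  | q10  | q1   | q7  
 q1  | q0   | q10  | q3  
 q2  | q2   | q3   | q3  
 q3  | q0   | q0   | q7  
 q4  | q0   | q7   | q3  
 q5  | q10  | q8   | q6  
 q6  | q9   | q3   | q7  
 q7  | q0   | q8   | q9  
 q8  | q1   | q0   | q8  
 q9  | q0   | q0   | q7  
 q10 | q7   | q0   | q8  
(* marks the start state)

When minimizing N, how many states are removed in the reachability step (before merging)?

4

BFS from q0 reaches {q0, q1, q3, q7, q8, q9, q10}; the 4 state(s) q2, q4, q5, q6 are never visited.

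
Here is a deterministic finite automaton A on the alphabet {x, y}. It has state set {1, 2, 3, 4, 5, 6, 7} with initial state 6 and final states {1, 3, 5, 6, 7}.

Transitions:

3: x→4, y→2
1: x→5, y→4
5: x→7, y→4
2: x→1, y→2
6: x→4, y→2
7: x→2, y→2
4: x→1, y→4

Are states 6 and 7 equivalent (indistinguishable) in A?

Yes

Reachable states from the start: {1,2,4,5,6,7}. Unreachable: {3} — drop them.
Start with accepting vs non-accepting: {1,5,6,7} | {2,4}.
Refine {1,5,6,7} on symbol x: members go to different blocks, giving {1,5} and {6,7}.
On input x, block {1,5} splits into {1} and {5}.
No further refinement is possible. Final partition (4 blocks): {1} | {2,4} | {6,7} | {5}.
6 and 7 lie in the same block of the stable partition, so they are equivalent — no string distinguishes them.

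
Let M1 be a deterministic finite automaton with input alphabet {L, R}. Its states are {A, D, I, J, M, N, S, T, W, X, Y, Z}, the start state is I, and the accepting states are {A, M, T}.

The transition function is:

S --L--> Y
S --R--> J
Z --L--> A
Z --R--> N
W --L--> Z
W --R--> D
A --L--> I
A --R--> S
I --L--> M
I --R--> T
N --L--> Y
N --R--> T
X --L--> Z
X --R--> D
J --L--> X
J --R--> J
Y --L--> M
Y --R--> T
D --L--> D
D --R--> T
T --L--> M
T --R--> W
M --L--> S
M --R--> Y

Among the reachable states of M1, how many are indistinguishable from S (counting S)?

Start with accepting vs non-accepting: {A,M,T} | {D,I,J,N,S,W,X,Y,Z}.
On input L, block {A,M,T} splits into {A,M} and {T}.
On input L, block {D,I,J,N,S,W,X,Y,Z} splits into {D,J,N,S,W,X} and {I,Y,Z}.
Refine {A,M} on symbol L: members go to different blocks, giving {M} and {A}.
Refine {D,J,N,S,W,X} on symbol L: members go to different blocks, giving {N,S,W,X} and {D,J}.
Split {N,S,W,X} by δ(·,R) → {S,W,X} and {N}.
Refine {I,Y,Z} on symbol L: members go to different blocks, giving {I,Y} and {Z}.
Split {S,W,X} by δ(·,L) → {W,X} and {S}.
On input L, block {D,J} splits into {D} and {J}.
The partition is now stable with 10 blocks: {M} | {W,X} | {T} | {I,Y} | {A} | {D} | {N} | {Z} | {S} | {J}.
State S belongs to the block {S}, which has 1 states.

1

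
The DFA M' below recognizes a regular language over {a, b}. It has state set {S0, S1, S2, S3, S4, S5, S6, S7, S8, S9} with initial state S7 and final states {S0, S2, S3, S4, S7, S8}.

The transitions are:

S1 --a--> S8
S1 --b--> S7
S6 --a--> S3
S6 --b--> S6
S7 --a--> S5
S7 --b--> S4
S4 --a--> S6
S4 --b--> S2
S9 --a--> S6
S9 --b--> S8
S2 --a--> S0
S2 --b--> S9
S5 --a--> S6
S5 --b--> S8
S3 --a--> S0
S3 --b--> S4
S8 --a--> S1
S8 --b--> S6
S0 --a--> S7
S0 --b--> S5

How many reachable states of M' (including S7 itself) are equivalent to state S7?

Every state is reachable, so we keep all 10.
Initial partition by acceptance: {S0,S2,S3,S4,S7,S8} | {S1,S5,S6,S9}.
Split {S0,S2,S3,S4,S7,S8} by δ(·,a) → {S0,S2,S3} and {S4,S7,S8}.
Refine {S0,S2,S3} on symbol a: members go to different blocks, giving {S2,S3} and {S0}.
Refine {S2,S3} on symbol b: members go to different blocks, giving {S2} and {S3}.
Split {S1,S5,S6,S9} by δ(·,a) → {S5,S9} and {S1} and {S6}.
Refine {S4,S7,S8} on symbol a: members go to different blocks, giving {S4} and {S7} and {S8}.
No further refinement is possible. Final partition (9 blocks): {S2} | {S5,S9} | {S4} | {S0} | {S3} | {S1} | {S6} | {S7} | {S8}.
The equivalence class containing S7 is {S7}, of size 1.

1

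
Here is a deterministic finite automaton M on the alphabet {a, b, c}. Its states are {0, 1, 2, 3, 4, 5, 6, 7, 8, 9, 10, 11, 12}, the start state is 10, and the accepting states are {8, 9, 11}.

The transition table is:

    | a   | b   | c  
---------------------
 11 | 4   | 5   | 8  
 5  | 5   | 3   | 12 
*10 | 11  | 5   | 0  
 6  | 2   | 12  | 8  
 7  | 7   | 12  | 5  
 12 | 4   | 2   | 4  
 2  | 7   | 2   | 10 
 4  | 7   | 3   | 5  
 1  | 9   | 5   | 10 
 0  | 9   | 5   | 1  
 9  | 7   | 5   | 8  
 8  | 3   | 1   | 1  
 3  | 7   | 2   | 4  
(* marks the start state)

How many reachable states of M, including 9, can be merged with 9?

2

Reachable states from the start: {0,1,2,3,4,5,7,8,9,10,11,12}. Unreachable: {6} — drop them.
Start with accepting vs non-accepting: {8,9,11} | {0,1,2,3,4,5,7,10,12}.
Split {8,9,11} by δ(·,c) → {9,11} and {8}.
Split {0,1,2,3,4,5,7,10,12} by δ(·,a) → {2,3,4,5,7,12} and {0,1,10}.
On input c, block {2,3,4,5,7,12} splits into {3,4,5,7,12} and {2}.
Refine {3,4,5,7,12} on symbol b: members go to different blocks, giving {4,5,7} and {3,12}.
Split {4,5,7} by δ(·,c) → {4,7} and {5}.
No further refinement is possible. Final partition (7 blocks): {9,11} | {4,7} | {8} | {0,1,10} | {2} | {3,12} | {5}.
State 9 belongs to the block {9,11}, which has 2 states.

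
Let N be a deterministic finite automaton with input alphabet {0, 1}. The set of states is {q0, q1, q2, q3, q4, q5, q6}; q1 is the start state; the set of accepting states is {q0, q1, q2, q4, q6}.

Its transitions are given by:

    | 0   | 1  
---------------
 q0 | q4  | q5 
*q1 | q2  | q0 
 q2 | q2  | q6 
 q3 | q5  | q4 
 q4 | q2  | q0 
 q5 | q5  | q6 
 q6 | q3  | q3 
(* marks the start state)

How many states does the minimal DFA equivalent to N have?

Initial partition by acceptance: {q0,q1,q2,q4,q6} | {q3,q5}.
Refine {q0,q1,q2,q4,q6} on symbol 0: members go to different blocks, giving {q0,q1,q2,q4} and {q6}.
Refine {q0,q1,q2,q4} on symbol 1: members go to different blocks, giving {q1,q4} and {q0} and {q2}.
Refine {q3,q5} on symbol 1: members go to different blocks, giving {q3} and {q5}.
Stable partition: {q1,q4} | {q3} | {q6} | {q0} | {q2} | {q5} — 6 equivalence classes.

6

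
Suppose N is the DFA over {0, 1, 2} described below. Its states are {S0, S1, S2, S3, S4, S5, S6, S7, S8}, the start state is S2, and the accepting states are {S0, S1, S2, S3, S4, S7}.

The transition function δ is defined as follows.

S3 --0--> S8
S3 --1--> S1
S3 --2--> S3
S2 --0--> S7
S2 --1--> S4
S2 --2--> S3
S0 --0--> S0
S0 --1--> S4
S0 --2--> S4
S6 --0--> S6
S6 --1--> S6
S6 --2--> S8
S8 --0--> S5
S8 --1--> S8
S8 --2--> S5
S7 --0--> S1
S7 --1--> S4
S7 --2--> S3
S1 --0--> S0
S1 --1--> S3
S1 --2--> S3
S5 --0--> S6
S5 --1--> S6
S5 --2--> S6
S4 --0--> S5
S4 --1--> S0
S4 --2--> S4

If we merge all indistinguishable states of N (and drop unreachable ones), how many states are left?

3

Every state is reachable, so we keep all 9.
Initial partition by acceptance: {S0,S1,S2,S3,S4,S7} | {S5,S6,S8}.
Split {S0,S1,S2,S3,S4,S7} by δ(·,0) → {S0,S1,S2,S7} and {S3,S4}.
No further refinement is possible. Final partition (3 blocks): {S0,S1,S2,S7} | {S5,S6,S8} | {S3,S4}.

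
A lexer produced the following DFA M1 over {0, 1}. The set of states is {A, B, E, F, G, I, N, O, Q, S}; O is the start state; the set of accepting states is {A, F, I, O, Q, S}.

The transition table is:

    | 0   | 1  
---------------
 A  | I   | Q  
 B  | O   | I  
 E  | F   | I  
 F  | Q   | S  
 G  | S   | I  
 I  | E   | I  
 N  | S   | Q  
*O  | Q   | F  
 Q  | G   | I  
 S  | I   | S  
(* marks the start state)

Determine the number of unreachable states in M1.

Starting at O and following transitions, the reachable set is {E, F, G, I, O, Q, S}. That leaves A, B, N unreachable — 3 in total.

3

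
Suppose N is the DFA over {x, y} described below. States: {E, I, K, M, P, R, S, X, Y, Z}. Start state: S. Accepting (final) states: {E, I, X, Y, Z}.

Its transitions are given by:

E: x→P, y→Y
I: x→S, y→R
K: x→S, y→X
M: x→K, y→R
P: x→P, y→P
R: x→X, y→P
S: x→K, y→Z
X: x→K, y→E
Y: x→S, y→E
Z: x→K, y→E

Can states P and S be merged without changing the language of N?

No

Reachable states from the start: {E,K,P,S,X,Y,Z}. Unreachable: {I,M,R} — drop them.
Start with accepting vs non-accepting: {E,X,Y,Z} | {K,P,S}.
Refine {K,P,S} on symbol y: members go to different blocks, giving {K,S} and {P}.
Split {E,X,Y,Z} by δ(·,x) → {X,Y,Z} and {E}.
No further refinement is possible. Final partition (4 blocks): {X,Y,Z} | {K,S} | {P} | {E}.
P and S end up in different blocks, so they are distinguishable. For instance, the string 'y' is accepted from only S.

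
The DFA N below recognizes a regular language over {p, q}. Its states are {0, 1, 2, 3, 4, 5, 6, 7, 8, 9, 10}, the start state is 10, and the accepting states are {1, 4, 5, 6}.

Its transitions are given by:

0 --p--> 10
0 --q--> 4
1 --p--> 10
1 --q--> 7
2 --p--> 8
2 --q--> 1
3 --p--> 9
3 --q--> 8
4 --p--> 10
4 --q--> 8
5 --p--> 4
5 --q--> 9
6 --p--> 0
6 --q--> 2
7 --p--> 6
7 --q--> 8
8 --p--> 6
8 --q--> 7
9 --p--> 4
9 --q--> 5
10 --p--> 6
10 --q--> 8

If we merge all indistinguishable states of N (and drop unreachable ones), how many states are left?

States {3,5,9} cannot be reached from the start state, so discard them.
Initial partition by acceptance: {1,4,6} | {0,2,7,8,10}.
On input p, block {0,2,7,8,10} splits into {7,8,10} and {0,2}.
Split {1,4,6} by δ(·,p) → {1,4} and {6}.
Stable partition: {1,4} | {7,8,10} | {0,2} | {6} — 4 equivalence classes.

4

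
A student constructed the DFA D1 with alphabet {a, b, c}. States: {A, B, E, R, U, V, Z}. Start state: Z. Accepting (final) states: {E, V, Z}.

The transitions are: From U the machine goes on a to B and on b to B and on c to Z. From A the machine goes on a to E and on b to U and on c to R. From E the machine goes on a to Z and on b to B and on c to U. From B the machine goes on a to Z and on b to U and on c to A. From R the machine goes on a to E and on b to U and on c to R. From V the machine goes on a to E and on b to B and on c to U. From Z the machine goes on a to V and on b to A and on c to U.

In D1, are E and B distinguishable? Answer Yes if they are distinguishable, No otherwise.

Yes

All states are reachable from the start state.
Start with accepting vs non-accepting: {E,V,Z} | {A,B,R,U}.
On input a, block {A,B,R,U} splits into {A,B,R} and {U}.
No further refinement is possible. Final partition (3 blocks): {E,V,Z} | {A,B,R} | {U}.
E and B end up in different blocks, so they are distinguishable. For instance, the string 'ε' is accepted from only E.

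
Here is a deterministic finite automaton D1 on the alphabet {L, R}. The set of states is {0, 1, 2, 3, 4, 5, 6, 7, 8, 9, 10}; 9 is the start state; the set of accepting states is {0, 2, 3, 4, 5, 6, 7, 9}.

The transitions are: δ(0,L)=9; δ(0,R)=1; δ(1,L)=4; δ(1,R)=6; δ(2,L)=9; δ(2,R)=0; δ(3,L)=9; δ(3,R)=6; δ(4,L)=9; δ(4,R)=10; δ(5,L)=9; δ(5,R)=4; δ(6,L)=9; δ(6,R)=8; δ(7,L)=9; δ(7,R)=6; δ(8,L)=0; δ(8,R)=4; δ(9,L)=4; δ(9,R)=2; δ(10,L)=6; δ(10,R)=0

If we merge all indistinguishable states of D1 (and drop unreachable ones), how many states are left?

Reachable states from the start: {0,1,2,4,6,8,9,10}. Unreachable: {3,5,7} — drop them.
P0 = {0,2,4,6,9} | {1,8,10}.
Split {0,2,4,6,9} by δ(·,R) → {0,4,6} and {2,9}.
Split {2,9} by δ(·,L) → {2} and {9}.
Stable partition: {0,4,6} | {1,8,10} | {2} | {9} — 4 equivalence classes.

4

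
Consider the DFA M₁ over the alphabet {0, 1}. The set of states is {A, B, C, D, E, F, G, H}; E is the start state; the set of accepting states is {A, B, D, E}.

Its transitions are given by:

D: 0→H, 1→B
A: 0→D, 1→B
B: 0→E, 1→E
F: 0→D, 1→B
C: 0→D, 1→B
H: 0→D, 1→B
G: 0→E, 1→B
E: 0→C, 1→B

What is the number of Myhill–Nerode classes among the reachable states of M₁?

First remove the unreachable states {A,F,G}; 5 states remain.
P0 = {B,D,E} | {C,H}.
On input 0, block {B,D,E} splits into {D,E} and {B}.
No further refinement is possible. Final partition (3 blocks): {D,E} | {C,H} | {B}.

3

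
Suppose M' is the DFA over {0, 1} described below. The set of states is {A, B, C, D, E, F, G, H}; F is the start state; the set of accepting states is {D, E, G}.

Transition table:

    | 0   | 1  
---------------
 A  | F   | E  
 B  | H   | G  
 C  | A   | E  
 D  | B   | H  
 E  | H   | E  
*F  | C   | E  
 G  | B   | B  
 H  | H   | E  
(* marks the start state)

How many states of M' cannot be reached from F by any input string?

3

No path from F leads to B, D, G; the other 5 states are all reachable.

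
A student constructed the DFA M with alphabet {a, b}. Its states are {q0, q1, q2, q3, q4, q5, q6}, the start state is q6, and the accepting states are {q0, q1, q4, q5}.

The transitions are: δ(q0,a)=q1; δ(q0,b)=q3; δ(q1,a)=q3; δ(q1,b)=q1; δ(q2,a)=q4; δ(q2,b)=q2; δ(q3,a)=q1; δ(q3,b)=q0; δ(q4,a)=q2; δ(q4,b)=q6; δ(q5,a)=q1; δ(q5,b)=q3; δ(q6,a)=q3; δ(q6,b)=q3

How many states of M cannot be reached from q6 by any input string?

BFS from q6 reaches {q0, q1, q3, q6}; the 3 state(s) q2, q4, q5 are never visited.

3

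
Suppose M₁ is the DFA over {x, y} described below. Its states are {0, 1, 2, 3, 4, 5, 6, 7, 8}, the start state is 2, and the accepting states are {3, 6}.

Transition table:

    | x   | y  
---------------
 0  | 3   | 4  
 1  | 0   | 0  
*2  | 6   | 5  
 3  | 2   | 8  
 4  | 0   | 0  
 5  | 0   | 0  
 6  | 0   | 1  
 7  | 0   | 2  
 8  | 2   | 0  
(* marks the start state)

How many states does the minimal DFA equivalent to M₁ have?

3

States {7} cannot be reached from the start state, so discard them.
P0 = {3,6} | {0,1,2,4,5,8}.
Refine {0,1,2,4,5,8} on symbol x: members go to different blocks, giving {1,4,5,8} and {0,2}.
The partition is now stable with 3 blocks: {3,6} | {1,4,5,8} | {0,2}.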